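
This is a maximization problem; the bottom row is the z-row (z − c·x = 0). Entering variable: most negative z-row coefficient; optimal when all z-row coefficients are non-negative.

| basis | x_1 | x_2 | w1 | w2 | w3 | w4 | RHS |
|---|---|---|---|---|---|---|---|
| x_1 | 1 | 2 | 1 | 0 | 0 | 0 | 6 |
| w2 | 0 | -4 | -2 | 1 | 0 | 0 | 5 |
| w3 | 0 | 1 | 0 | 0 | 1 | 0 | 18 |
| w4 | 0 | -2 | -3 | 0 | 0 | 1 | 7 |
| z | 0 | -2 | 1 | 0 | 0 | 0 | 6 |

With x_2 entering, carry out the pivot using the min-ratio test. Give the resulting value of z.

Ratio test on column x_2 — row 1: 6/2 = 3; row 2: entry -4 ≤ 0; row 3: 18/1 = 18; row 4: entry -2 ≤ 0. Minimum is 3 at row 1 (x_1 leaves); pivot element 2.
Pivot on row 1; the z-row RHS becomes 6 − (-2)·3 = 12.

12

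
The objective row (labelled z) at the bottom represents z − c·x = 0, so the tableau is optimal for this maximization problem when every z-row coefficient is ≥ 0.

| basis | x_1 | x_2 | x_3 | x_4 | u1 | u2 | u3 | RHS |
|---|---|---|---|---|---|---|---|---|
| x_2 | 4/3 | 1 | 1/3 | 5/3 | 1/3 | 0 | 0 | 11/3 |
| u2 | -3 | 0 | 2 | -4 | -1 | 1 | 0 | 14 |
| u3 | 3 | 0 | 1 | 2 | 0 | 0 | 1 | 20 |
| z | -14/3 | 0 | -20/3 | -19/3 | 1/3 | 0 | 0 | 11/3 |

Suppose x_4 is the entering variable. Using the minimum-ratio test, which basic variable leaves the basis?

x_2

Column x_4 entries and ratios — x_2: (11/3)/(5/3) = 11/5; u2: -4 ≤ 0, skip; u3: 20/2 = 10.
Smallest ratio is 11/5 in the row of x_2, so x_2 leaves.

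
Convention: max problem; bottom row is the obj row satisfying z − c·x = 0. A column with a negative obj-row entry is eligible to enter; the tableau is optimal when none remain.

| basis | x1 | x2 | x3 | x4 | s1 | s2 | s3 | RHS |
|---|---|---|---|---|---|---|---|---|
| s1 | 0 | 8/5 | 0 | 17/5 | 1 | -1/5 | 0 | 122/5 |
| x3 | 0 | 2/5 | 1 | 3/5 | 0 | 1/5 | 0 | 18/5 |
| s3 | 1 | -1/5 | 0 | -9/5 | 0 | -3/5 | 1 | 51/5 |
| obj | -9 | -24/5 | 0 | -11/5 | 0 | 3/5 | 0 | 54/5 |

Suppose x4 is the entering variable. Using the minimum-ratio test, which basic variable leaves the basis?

x3

Column x4 entries and ratios — s1: (122/5)/(17/5) = 122/17; x3: (18/5)/(3/5) = 6; s3: -9/5 ≤ 0, skip.
Smallest ratio is 6 in the row of x3, so x3 leaves.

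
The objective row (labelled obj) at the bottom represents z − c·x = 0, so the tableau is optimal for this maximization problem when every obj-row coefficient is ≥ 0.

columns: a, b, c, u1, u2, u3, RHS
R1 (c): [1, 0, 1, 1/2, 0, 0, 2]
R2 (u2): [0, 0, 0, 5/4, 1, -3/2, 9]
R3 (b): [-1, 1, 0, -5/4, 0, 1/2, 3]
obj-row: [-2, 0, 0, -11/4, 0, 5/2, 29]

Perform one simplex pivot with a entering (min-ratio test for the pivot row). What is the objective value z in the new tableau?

33

Ratio test on column a — row 1: 2/1 = 2; row 2: entry 0 ≤ 0; row 3: entry -1 ≤ 0. Minimum is 2 at row 1 (c leaves); pivot element 1.
Pivot on row 1; the obj-row RHS becomes 29 − (-2)·2 = 33.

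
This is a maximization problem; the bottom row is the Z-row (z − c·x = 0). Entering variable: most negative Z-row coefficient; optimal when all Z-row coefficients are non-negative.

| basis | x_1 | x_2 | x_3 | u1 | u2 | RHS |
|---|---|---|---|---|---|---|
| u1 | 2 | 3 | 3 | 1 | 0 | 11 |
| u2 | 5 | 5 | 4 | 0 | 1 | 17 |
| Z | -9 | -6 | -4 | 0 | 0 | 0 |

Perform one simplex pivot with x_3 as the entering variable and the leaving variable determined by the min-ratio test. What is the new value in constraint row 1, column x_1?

2/3

Ratio test on column x_3 — row 1: 11/3 = 11/3; row 2: 17/4 = 17/4. Minimum is 11/3 at row 1 (u1 leaves); pivot element 3.
Divide row 1 by 3; eliminate column x_3 from the other rows.
In the new row 1, the x_1 entry is the old entry divided by the pivot: 2/3 = 2/3.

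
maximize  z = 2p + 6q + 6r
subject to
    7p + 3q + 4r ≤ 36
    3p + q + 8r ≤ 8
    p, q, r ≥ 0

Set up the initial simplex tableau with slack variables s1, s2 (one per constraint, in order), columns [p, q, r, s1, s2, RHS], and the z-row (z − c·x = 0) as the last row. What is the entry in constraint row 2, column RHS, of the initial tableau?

8

The RHS of constraint 2 is b_2 = 8.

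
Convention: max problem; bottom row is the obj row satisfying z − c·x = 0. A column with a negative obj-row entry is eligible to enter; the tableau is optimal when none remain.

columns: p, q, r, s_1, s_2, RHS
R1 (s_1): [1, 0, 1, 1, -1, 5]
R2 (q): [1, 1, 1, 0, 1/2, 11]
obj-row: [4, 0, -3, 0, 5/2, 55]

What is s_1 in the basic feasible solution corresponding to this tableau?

s_1 is basic (row 1); its value is the RHS of that row, 5.

5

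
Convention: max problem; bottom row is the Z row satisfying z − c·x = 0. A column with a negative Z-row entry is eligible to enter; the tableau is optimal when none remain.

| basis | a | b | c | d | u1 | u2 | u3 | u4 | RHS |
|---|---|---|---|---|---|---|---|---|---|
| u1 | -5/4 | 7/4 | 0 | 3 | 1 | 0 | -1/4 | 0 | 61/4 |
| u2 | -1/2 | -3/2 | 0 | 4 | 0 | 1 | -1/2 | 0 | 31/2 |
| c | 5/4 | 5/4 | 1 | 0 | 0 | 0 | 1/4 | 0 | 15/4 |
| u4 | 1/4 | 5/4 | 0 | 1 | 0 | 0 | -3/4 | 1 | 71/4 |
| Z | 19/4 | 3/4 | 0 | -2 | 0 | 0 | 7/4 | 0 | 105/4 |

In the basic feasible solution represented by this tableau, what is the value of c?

c is basic (row 3); its value is the RHS of that row, 15/4.

15/4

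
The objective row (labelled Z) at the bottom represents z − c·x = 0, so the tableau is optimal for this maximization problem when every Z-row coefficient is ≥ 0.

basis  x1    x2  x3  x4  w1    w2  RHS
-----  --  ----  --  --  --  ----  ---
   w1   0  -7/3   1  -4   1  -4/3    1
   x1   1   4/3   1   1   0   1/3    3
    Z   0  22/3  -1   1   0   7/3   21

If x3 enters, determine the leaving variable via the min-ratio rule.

w1

Column x3 entries and ratios — w1: 1/1 = 1; x1: 3/1 = 3.
Smallest ratio is 1 in the row of w1, so w1 leaves.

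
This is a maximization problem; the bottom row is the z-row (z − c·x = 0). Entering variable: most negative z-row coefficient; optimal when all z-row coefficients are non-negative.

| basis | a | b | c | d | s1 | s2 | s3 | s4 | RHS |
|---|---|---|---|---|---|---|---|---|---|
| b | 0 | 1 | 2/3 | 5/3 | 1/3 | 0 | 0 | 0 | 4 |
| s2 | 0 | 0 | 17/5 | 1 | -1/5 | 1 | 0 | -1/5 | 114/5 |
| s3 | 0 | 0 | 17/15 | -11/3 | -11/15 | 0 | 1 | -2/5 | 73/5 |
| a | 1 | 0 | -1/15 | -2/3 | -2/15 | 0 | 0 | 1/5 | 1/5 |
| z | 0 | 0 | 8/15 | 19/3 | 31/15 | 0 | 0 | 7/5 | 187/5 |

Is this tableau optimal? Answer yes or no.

yes

Every z-row coefficient is ≥ 0, so the tableau is optimal.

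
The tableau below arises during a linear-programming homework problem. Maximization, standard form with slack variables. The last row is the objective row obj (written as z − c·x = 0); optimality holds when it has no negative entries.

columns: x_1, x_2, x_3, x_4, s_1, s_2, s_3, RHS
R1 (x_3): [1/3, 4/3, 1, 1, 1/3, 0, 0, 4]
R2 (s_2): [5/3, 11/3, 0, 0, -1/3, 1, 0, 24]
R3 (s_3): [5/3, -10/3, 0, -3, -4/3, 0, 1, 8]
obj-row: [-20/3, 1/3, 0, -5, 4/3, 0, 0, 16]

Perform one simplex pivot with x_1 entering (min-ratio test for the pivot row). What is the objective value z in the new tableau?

Ratio test on column x_1 — row 1: 4/(1/3) = 12; row 2: 24/(5/3) = 72/5; row 3: 8/(5/3) = 24/5. Minimum is 24/5 at row 3 (s_3 leaves); pivot element 5/3.
Pivot on row 3; the obj-row RHS becomes 16 − (-20/3)·(24/5) = 48.

48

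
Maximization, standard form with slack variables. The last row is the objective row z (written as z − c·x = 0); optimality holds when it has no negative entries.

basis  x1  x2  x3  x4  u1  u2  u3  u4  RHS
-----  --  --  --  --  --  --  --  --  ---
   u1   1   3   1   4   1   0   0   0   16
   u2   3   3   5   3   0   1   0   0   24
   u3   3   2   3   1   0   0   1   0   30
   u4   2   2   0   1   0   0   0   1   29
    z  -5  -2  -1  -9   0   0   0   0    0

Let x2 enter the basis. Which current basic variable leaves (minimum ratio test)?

Column x2 entries and ratios — u1: 16/3 = 16/3; u2: 24/3 = 8; u3: 30/2 = 15; u4: 29/2 = 29/2.
Smallest ratio is 16/3 in the row of u1, so u1 leaves.

u1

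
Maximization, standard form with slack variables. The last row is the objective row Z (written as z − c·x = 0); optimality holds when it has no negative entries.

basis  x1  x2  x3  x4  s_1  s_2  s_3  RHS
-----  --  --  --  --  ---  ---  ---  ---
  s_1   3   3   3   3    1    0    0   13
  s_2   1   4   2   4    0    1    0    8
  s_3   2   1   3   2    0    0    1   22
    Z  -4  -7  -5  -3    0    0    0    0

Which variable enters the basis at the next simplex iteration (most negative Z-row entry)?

x2

Negative Z-row entries: x1: -4, x2: -7, x3: -5, x4: -3.
The most negative is -7 in column x2, so x2 enters.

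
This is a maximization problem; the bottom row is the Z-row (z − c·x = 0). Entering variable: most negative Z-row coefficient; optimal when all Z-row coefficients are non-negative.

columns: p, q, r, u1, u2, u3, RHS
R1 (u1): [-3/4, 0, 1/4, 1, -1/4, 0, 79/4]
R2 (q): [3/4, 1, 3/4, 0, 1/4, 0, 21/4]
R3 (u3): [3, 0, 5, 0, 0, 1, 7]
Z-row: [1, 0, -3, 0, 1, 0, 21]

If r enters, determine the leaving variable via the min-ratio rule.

Column r entries and ratios — u1: (79/4)/(1/4) = 79; q: (21/4)/(3/4) = 7; u3: 7/5 = 7/5.
Smallest ratio is 7/5 in the row of u3, so u3 leaves.

u3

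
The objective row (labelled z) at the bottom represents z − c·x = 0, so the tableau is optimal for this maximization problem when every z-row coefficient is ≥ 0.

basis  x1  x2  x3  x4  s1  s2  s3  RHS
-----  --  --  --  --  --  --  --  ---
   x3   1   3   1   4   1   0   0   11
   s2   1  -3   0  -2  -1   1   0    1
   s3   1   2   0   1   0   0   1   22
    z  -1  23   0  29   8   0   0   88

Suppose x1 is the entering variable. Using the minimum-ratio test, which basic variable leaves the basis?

Column x1 entries and ratios — x3: 11/1 = 11; s2: 1/1 = 1; s3: 22/1 = 22.
Smallest ratio is 1 in the row of s2, so s2 leaves.

s2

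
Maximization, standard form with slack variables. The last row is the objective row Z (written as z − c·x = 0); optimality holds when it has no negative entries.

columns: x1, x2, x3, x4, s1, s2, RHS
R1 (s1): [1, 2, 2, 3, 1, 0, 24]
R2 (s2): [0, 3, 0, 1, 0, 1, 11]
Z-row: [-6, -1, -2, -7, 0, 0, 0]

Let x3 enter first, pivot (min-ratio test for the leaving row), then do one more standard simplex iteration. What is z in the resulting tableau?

Ratio test on column x3 — row 1: 24/2 = 12; row 2: entry 0 ≤ 0. Minimum is 12 at row 1 (s1 leaves); pivot element 2.
Pivot on row 1; the Z-row RHS becomes 0 − (-2)·12 = 24.
Next entering variable (most negative Z-row entry -5): x1.
Ratio test on column x1 — row 1: 12/(1/2) = 24; row 2: entry 0 ≤ 0. Minimum is 24 at row 1 (x3 leaves); pivot element 1/2.
After the second pivot the Z-row RHS is 24 − (-5)·24 = 144.

144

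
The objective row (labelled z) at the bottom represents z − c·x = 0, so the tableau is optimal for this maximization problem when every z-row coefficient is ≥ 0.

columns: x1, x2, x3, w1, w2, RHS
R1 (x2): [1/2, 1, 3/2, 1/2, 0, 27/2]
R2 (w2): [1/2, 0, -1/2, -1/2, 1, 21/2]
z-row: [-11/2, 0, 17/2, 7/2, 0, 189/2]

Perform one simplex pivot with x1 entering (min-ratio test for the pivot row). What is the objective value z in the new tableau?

210

Ratio test on column x1 — row 1: (27/2)/(1/2) = 27; row 2: (21/2)/(1/2) = 21. Minimum is 21 at row 2 (w2 leaves); pivot element 1/2.
Pivot on row 2; the z-row RHS becomes 189/2 − (-11/2)·21 = 210.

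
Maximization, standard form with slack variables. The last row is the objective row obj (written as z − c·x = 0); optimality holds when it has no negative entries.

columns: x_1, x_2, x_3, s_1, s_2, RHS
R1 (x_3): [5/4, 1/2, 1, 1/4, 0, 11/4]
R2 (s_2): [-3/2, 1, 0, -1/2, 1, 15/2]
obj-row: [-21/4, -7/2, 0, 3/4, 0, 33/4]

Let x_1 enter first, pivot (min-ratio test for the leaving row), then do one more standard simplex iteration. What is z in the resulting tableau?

55/2

Ratio test on column x_1 — row 1: (11/4)/(5/4) = 11/5; row 2: entry -3/2 ≤ 0. Minimum is 11/5 at row 1 (x_3 leaves); pivot element 5/4.
Pivot on row 1; the obj-row RHS becomes 33/4 − (-21/4)·(11/5) = 99/5.
Next entering variable (most negative obj-row entry -7/5): x_2.
Ratio test on column x_2 — row 1: (11/5)/(2/5) = 11/2; row 2: (54/5)/(8/5) = 27/4. Minimum is 11/2 at row 1 (x_1 leaves); pivot element 2/5.
After the second pivot the obj-row RHS is 99/5 − (-7/5)·(11/2) = 55/2.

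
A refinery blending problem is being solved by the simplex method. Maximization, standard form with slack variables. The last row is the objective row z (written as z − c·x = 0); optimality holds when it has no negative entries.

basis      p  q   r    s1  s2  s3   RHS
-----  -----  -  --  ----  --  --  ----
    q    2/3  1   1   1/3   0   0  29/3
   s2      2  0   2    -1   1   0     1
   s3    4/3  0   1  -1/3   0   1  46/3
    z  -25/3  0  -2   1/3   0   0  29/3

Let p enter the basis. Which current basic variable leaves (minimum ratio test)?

s2

Column p entries and ratios — q: (29/3)/(2/3) = 29/2; s2: 1/2 = 1/2; s3: (46/3)/(4/3) = 23/2.
Smallest ratio is 1/2 in the row of s2, so s2 leaves.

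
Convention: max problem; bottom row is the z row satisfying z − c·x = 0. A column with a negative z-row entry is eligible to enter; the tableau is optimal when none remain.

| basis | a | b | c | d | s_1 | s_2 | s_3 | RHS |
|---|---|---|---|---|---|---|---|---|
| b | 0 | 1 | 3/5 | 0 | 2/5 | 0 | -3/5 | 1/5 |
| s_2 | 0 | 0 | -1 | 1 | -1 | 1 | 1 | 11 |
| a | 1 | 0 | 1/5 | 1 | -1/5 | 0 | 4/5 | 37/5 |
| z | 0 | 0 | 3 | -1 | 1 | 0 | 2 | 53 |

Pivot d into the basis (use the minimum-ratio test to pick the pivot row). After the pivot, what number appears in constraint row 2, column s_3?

1/5

Ratio test on column d — row 1: entry 0 ≤ 0; row 2: 11/1 = 11; row 3: (37/5)/1 = 37/5. Minimum is 37/5 at row 3 (a leaves); pivot element 1.
Divide row 3 by 1; eliminate column d from the other rows.
Row 2 update in column s_3: 1 − 1·(4/5) = 1/5.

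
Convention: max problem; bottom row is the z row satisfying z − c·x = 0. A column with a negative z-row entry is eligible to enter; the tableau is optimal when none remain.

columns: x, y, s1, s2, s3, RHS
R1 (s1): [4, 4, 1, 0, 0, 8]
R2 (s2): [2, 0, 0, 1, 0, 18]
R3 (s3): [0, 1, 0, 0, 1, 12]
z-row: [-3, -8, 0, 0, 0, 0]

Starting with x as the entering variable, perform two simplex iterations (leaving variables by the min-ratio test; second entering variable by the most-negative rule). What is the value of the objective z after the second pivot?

Ratio test on column x — row 1: 8/4 = 2; row 2: 18/2 = 9; row 3: entry 0 ≤ 0. Minimum is 2 at row 1 (s1 leaves); pivot element 4.
Pivot on row 1; the z-row RHS becomes 0 − (-3)·2 = 6.
Next entering variable (most negative z-row entry -5): y.
Ratio test on column y — row 1: 2/1 = 2; row 2: entry -2 ≤ 0; row 3: 12/1 = 12. Minimum is 2 at row 1 (x leaves); pivot element 1.
After the second pivot the z-row RHS is 6 − (-5)·2 = 16.

16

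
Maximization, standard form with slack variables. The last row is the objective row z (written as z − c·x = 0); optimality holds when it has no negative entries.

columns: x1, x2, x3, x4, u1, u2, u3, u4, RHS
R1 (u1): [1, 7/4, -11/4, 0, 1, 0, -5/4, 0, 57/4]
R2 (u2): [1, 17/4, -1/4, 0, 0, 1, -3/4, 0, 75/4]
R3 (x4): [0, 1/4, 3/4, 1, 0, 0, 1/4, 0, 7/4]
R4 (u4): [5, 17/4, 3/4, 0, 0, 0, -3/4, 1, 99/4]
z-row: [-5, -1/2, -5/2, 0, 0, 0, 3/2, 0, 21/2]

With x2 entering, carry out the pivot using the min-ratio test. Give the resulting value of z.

Ratio test on column x2 — row 1: (57/4)/(7/4) = 57/7; row 2: (75/4)/(17/4) = 75/17; row 3: (7/4)/(1/4) = 7; row 4: (99/4)/(17/4) = 99/17. Minimum is 75/17 at row 2 (u2 leaves); pivot element 17/4.
Pivot on row 2; the z-row RHS becomes 21/2 − (-1/2)·(75/17) = 216/17.

216/17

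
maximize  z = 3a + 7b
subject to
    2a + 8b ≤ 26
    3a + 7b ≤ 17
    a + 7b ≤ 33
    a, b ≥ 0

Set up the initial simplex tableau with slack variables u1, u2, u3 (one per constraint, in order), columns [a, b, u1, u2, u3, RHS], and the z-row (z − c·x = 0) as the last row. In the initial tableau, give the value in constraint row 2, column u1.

Slack u1 belongs to constraint 1; its column is the unit vector e_1, so the entry in row 2 is 0.

0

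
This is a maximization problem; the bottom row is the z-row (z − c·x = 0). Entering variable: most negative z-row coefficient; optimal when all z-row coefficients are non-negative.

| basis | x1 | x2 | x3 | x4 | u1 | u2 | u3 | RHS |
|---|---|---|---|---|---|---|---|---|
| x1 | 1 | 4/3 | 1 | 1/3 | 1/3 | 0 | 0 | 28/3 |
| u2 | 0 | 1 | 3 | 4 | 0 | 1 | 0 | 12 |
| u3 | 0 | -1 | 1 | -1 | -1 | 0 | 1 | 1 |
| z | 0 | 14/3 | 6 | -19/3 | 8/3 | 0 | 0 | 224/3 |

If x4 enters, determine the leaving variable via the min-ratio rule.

u2

Column x4 entries and ratios — x1: (28/3)/(1/3) = 28; u2: 12/4 = 3; u3: -1 ≤ 0, skip.
Smallest ratio is 3 in the row of u2, so u2 leaves.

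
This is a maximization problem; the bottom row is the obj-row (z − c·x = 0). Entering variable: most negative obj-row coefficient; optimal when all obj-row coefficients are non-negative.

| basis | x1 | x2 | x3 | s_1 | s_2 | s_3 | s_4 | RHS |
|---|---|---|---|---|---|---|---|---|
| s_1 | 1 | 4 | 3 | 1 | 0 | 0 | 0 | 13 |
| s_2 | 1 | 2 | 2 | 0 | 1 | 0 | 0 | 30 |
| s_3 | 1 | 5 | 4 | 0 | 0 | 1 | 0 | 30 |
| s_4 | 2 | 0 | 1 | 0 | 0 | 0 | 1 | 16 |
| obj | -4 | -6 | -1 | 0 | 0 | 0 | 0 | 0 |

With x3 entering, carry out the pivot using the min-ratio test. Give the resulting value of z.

13/3

Ratio test on column x3 — row 1: 13/3 = 13/3; row 2: 30/2 = 15; row 3: 30/4 = 15/2; row 4: 16/1 = 16. Minimum is 13/3 at row 1 (s_1 leaves); pivot element 3.
Pivot on row 1; the obj-row RHS becomes 0 − (-1)·(13/3) = 13/3.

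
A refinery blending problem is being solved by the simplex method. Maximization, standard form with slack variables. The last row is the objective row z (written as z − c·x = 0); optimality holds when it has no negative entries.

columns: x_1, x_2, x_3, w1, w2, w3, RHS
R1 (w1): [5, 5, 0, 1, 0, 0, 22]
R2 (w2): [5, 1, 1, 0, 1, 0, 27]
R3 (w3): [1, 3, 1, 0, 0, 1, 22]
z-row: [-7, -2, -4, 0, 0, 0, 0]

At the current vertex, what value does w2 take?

27

w2 is basic (row 2); its value is the RHS of that row, 27.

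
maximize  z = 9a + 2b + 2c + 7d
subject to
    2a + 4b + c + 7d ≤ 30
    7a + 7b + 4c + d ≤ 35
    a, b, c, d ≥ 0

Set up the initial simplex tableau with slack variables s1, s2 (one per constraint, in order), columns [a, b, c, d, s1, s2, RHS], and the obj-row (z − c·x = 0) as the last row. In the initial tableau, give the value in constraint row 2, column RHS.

The RHS of constraint 2 is b_2 = 35.

35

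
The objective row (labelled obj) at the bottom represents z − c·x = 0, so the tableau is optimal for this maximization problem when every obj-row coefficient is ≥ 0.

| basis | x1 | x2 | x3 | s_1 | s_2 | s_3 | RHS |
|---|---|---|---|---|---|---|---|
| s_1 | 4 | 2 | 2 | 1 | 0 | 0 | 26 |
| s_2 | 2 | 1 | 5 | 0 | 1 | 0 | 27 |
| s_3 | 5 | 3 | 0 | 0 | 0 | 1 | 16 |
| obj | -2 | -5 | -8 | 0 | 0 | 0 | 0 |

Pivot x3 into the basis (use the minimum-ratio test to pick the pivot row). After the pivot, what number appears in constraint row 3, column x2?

3

Ratio test on column x3 — row 1: 26/2 = 13; row 2: 27/5 = 27/5; row 3: entry 0 ≤ 0. Minimum is 27/5 at row 2 (s_2 leaves); pivot element 5.
Divide row 2 by 5; eliminate column x3 from the other rows.
Row 3 update in column x2: 3 − 0·(1/5) = 3.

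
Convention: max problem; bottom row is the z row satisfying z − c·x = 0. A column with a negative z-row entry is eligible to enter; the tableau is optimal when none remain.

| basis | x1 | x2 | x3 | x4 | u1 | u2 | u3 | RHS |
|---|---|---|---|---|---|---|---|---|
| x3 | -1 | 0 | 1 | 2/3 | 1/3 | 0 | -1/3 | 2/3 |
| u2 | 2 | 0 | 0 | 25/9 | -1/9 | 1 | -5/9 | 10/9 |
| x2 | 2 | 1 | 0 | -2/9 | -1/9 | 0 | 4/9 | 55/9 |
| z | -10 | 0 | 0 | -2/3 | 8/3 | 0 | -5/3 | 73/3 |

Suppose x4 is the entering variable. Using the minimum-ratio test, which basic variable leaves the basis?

Column x4 entries and ratios — x3: (2/3)/(2/3) = 1; u2: (10/9)/(25/9) = 2/5; x2: -2/9 ≤ 0, skip.
Smallest ratio is 2/5 in the row of u2, so u2 leaves.

u2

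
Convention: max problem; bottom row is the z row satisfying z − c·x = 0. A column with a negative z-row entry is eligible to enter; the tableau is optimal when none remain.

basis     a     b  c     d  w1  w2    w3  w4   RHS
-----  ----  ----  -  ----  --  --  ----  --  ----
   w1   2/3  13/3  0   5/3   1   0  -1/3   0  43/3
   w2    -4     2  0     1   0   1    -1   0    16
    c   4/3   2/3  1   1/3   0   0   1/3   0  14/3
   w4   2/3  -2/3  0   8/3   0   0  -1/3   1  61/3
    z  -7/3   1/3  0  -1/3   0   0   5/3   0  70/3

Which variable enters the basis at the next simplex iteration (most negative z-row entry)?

a

Negative z-row entries: a: -7/3, d: -1/3.
The most negative is -7/3 in column a, so a enters.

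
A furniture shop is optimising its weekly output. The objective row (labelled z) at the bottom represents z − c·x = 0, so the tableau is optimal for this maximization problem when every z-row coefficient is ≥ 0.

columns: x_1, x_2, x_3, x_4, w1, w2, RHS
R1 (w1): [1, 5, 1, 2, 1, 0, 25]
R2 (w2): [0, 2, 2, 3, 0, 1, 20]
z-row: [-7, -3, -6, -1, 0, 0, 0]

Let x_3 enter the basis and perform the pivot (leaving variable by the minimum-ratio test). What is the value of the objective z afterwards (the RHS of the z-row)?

60

Ratio test on column x_3 — row 1: 25/1 = 25; row 2: 20/2 = 10. Minimum is 10 at row 2 (w2 leaves); pivot element 2.
Pivot on row 2; the z-row RHS becomes 0 − (-6)·10 = 60.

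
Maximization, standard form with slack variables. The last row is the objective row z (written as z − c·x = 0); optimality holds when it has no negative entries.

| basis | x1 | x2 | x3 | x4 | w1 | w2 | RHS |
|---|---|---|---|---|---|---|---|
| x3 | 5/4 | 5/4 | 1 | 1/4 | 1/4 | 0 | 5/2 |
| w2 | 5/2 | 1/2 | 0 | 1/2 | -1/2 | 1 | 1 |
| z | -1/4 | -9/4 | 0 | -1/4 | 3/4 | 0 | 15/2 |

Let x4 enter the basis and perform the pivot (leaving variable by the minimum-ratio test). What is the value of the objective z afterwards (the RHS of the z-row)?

8

Ratio test on column x4 — row 1: (5/2)/(1/4) = 10; row 2: 1/(1/2) = 2. Minimum is 2 at row 2 (w2 leaves); pivot element 1/2.
Pivot on row 2; the z-row RHS becomes 15/2 − (-1/4)·2 = 8.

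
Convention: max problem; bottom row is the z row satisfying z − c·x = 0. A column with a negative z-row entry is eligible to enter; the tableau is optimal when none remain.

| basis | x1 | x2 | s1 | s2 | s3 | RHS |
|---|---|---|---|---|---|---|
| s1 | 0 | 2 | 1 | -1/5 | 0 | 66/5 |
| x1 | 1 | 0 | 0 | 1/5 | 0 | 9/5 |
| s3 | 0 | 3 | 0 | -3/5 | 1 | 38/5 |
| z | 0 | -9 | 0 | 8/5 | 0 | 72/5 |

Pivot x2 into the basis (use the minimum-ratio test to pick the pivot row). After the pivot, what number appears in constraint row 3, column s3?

Ratio test on column x2 — row 1: (66/5)/2 = 33/5; row 2: entry 0 ≤ 0; row 3: (38/5)/3 = 38/15. Minimum is 38/15 at row 3 (s3 leaves); pivot element 3.
Divide row 3 by 3; eliminate column x2 from the other rows.
In the new row 3, the s3 entry is the old entry divided by the pivot: 1/3 = 1/3.

1/3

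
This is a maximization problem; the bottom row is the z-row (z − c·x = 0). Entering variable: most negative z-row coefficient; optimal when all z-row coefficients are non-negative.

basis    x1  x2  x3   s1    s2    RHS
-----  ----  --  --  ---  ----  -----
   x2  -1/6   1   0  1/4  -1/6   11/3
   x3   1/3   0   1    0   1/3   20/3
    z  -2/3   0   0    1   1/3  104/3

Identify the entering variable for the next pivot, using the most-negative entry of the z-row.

Negative z-row entries: x1: -2/3.
The most negative is -2/3 in column x1, so x1 enters.

x1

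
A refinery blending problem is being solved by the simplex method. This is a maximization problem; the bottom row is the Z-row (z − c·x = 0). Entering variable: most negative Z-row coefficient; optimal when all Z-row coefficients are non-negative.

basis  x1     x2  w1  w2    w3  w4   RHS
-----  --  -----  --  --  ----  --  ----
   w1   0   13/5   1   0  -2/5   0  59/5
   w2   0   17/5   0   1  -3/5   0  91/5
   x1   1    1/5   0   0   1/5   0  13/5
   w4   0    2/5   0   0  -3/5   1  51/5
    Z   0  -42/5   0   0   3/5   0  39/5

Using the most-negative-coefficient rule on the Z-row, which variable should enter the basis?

Negative Z-row entries: x2: -42/5.
The most negative is -42/5 in column x2, so x2 enters.

x2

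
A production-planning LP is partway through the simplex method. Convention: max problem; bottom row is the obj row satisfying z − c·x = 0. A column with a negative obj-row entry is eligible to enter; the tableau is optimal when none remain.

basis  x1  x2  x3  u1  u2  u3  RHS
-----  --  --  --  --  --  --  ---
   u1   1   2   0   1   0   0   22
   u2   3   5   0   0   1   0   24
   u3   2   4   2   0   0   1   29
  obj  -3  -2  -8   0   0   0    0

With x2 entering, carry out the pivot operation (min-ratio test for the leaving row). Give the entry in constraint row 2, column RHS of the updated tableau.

Ratio test on column x2 — row 1: 22/2 = 11; row 2: 24/5 = 24/5; row 3: 29/4 = 29/4. Minimum is 24/5 at row 2 (u2 leaves); pivot element 5.
Divide row 2 by 5; eliminate column x2 from the other rows.
In the new row 2, the RHS entry is the old entry divided by the pivot: 24/5 = 24/5.

24/5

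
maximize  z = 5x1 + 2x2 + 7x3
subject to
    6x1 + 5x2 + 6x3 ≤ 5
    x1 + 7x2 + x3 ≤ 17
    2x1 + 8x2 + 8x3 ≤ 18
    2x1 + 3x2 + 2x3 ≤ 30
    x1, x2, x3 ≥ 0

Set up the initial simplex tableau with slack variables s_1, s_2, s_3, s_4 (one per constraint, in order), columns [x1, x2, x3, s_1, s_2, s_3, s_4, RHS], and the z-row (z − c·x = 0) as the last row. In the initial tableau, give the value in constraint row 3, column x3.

Constraint 3 has coefficient 8 on x3.

8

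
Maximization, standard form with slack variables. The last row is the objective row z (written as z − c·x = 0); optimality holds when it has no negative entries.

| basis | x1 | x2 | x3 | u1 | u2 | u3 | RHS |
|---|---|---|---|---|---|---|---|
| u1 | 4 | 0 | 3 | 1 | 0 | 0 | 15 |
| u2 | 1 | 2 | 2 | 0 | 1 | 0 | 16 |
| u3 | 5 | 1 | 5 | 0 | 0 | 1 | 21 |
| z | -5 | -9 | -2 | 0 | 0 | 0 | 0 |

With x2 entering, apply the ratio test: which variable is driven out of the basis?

Column x2 entries and ratios — u1: 0 ≤ 0, skip; u2: 16/2 = 8; u3: 21/1 = 21.
Smallest ratio is 8 in the row of u2, so u2 leaves.

u2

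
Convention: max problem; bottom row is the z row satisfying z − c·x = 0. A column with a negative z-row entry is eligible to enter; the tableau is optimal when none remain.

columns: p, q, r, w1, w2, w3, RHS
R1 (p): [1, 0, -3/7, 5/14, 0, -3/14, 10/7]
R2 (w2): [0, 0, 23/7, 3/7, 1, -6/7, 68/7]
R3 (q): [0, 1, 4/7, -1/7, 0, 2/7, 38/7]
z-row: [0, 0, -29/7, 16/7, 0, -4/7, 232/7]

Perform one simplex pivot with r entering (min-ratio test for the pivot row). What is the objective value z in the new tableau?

1044/23

Ratio test on column r — row 1: entry -3/7 ≤ 0; row 2: (68/7)/(23/7) = 68/23; row 3: (38/7)/(4/7) = 19/2. Minimum is 68/23 at row 2 (w2 leaves); pivot element 23/7.
Pivot on row 2; the z-row RHS becomes 232/7 − (-29/7)·(68/23) = 1044/23.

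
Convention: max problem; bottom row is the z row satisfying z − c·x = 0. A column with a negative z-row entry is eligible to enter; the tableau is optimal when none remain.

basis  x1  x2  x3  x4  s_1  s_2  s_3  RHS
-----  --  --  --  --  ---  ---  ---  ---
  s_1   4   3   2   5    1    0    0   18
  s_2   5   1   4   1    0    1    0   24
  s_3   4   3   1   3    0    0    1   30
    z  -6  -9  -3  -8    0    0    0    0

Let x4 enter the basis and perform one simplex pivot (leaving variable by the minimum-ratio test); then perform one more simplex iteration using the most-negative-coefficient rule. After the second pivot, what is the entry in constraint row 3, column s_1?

-1

Ratio test on column x4 — row 1: 18/5 = 18/5; row 2: 24/1 = 24; row 3: 30/3 = 10. Minimum is 18/5 at row 1 (s_1 leaves); pivot element 5.
Divide row 1 by 5; eliminate column x4 from the other rows.
Second iteration: most negative z-row entry is -21/5 in column x2, so x2 enters.
Ratio test on column x2 — row 1: (18/5)/(3/5) = 6; row 2: (102/5)/(2/5) = 51; row 3: (96/5)/(6/5) = 16. Minimum is 6 at row 1 (x4 leaves); pivot element 3/5.
Divide row 1 by 3/5; eliminate column x2 from the other rows.
After both pivots, the entry at constraint row 3, column s_1 is -1.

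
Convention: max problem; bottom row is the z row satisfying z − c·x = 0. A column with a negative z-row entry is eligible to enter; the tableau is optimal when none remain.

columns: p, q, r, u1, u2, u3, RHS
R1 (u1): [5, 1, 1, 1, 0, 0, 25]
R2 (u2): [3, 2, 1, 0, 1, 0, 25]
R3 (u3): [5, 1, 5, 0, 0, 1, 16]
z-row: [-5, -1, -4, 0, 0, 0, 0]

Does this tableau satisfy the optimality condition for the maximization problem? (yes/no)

no

The z-row has a negative entry -5 in column p, so it is not optimal.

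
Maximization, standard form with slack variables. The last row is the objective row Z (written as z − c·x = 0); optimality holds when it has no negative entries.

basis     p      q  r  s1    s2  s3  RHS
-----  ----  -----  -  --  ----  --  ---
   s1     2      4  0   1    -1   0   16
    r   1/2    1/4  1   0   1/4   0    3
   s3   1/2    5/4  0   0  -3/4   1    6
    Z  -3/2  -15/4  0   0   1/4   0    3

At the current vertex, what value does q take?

q is not in the basis, so in the current basic feasible solution q = 0.

0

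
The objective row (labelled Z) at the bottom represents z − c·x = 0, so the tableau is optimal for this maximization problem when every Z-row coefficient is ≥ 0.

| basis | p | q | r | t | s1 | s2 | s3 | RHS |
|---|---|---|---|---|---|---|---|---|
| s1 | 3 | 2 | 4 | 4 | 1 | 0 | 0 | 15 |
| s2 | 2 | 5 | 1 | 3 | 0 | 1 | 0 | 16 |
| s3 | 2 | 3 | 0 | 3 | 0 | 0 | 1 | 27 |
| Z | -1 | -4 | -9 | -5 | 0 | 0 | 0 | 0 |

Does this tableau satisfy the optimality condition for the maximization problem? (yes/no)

The Z-row has a negative entry -9 in column r, so it is not optimal.

no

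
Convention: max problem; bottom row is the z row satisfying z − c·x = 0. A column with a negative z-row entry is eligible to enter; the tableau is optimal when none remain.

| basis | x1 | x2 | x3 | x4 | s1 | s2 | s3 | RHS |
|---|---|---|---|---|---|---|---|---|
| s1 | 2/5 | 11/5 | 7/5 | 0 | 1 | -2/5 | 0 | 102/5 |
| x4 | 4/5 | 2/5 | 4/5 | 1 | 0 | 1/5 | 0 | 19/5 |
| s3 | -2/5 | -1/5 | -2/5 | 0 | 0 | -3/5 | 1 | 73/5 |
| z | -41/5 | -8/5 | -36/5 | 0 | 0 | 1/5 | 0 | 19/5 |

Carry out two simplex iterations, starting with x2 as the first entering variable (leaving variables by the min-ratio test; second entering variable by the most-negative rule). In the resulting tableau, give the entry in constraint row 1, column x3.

1/2

Ratio test on column x2 — row 1: (102/5)/(11/5) = 102/11; row 2: (19/5)/(2/5) = 19/2; row 3: entry -1/5 ≤ 0. Minimum is 102/11 at row 1 (s1 leaves); pivot element 11/5.
Divide row 1 by 11/5; eliminate column x2 from the other rows.
Second iteration: most negative z-row entry is -87/11 in column x1, so x1 enters.
Ratio test on column x1 — row 1: (102/11)/(2/11) = 51; row 2: (1/11)/(8/11) = 1/8; row 3: entry -4/11 ≤ 0. Minimum is 1/8 at row 2 (x4 leaves); pivot element 8/11.
Divide row 2 by 8/11; eliminate column x1 from the other rows.
After both pivots, the entry at constraint row 1, column x3 is 1/2.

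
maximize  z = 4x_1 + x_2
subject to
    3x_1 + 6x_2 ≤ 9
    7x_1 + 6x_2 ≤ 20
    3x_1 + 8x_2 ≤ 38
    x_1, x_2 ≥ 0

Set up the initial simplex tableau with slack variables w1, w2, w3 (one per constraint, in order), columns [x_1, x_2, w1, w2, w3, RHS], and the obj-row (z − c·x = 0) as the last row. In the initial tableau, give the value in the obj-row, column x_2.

The obj-row carries the negated objective coefficients: the x_2 entry is -1.

-1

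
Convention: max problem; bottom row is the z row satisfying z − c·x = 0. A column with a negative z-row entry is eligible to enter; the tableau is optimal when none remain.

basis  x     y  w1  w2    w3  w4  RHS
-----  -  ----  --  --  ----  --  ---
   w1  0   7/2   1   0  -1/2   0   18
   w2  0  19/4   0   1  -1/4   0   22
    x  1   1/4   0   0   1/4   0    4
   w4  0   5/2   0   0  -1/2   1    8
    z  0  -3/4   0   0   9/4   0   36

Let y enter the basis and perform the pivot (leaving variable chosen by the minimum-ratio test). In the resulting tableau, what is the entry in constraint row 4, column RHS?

16/5

Ratio test on column y — row 1: 18/(7/2) = 36/7; row 2: 22/(19/4) = 88/19; row 3: 4/(1/4) = 16; row 4: 8/(5/2) = 16/5. Minimum is 16/5 at row 4 (w4 leaves); pivot element 5/2.
Divide row 4 by 5/2; eliminate column y from the other rows.
In the new row 4, the RHS entry is the old entry divided by the pivot: 8/(5/2) = 16/5.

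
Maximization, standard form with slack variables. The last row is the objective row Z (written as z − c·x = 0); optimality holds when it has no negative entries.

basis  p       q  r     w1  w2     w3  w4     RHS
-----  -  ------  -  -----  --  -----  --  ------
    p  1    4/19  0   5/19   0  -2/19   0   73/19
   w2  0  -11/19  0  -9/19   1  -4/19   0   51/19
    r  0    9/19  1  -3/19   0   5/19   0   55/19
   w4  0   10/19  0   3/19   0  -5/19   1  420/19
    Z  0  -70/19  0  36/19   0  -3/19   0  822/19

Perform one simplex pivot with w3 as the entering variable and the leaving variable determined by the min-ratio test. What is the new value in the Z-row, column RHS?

Ratio test on column w3 — row 1: entry -2/19 ≤ 0; row 2: entry -4/19 ≤ 0; row 3: (55/19)/(5/19) = 11; row 4: entry -5/19 ≤ 0. Minimum is 11 at row 3 (r leaves); pivot element 5/19.
Divide row 3 by 5/19; eliminate column w3 from the other rows.
Z-row update in column RHS: 822/19 − (-3/19)·11 = 45.

45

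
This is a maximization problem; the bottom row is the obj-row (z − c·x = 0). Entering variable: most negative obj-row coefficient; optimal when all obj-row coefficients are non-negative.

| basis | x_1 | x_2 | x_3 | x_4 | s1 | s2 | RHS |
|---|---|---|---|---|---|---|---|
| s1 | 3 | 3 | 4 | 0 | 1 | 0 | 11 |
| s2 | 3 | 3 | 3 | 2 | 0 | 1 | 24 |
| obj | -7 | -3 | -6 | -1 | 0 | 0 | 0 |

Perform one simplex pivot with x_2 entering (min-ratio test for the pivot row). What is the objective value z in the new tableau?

11

Ratio test on column x_2 — row 1: 11/3 = 11/3; row 2: 24/3 = 8. Minimum is 11/3 at row 1 (s1 leaves); pivot element 3.
Pivot on row 1; the obj-row RHS becomes 0 − (-3)·(11/3) = 11.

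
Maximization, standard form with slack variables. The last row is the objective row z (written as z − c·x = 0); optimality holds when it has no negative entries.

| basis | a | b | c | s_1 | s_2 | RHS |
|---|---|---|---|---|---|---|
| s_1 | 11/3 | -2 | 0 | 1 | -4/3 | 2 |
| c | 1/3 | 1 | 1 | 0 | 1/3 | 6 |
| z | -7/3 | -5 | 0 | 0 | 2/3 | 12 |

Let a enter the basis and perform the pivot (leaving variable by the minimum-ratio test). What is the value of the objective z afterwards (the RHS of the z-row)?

Ratio test on column a — row 1: 2/(11/3) = 6/11; row 2: 6/(1/3) = 18. Minimum is 6/11 at row 1 (s_1 leaves); pivot element 11/3.
Pivot on row 1; the z-row RHS becomes 12 − (-7/3)·(6/11) = 146/11.

146/11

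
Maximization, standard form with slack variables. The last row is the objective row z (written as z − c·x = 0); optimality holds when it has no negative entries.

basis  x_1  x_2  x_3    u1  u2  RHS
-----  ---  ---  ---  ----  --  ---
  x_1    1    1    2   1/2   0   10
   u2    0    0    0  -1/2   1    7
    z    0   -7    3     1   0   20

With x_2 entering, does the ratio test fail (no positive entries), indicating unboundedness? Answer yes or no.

no

Column x_2 has positive entries in row(s) 1, so the ratio test bounds it — not unbounded.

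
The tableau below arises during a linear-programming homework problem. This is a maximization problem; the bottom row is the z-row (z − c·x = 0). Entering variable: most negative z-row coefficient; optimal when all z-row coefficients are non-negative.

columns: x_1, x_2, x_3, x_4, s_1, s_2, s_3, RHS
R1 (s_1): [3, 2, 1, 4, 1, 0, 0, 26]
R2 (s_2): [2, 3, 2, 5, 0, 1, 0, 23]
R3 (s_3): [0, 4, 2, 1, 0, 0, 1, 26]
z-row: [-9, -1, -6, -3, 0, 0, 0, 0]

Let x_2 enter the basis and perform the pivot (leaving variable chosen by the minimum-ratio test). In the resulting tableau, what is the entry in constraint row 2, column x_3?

1/2

Ratio test on column x_2 — row 1: 26/2 = 13; row 2: 23/3 = 23/3; row 3: 26/4 = 13/2. Minimum is 13/2 at row 3 (s_3 leaves); pivot element 4.
Divide row 3 by 4; eliminate column x_2 from the other rows.
Row 2 update in column x_3: 2 − 3·(1/2) = 1/2.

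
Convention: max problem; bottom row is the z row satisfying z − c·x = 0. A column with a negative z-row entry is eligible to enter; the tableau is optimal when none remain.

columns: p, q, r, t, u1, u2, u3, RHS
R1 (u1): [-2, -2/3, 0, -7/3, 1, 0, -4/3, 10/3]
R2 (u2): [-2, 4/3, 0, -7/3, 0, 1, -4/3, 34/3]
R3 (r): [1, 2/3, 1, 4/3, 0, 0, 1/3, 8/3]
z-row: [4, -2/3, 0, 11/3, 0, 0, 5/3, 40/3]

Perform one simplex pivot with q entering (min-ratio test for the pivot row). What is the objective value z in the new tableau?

Ratio test on column q — row 1: entry -2/3 ≤ 0; row 2: (34/3)/(4/3) = 17/2; row 3: (8/3)/(2/3) = 4. Minimum is 4 at row 3 (r leaves); pivot element 2/3.
Pivot on row 3; the z-row RHS becomes 40/3 − (-2/3)·4 = 16.

16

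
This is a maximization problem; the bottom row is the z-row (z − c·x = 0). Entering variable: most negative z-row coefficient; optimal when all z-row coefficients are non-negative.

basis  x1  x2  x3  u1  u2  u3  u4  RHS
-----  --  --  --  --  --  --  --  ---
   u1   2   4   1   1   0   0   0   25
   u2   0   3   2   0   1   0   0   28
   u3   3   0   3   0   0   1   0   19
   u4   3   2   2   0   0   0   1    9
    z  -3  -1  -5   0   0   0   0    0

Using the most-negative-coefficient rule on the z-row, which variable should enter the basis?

x3

Negative z-row entries: x1: -3, x2: -1, x3: -5.
The most negative is -5 in column x3, so x3 enters.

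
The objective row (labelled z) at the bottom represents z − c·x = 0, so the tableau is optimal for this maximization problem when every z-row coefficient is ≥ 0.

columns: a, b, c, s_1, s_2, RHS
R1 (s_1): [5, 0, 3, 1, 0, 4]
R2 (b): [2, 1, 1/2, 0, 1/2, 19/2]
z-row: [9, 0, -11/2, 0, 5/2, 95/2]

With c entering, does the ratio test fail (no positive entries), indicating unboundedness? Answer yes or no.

Column c has positive entries in row(s) 1, 2, so the ratio test bounds it — not unbounded.

no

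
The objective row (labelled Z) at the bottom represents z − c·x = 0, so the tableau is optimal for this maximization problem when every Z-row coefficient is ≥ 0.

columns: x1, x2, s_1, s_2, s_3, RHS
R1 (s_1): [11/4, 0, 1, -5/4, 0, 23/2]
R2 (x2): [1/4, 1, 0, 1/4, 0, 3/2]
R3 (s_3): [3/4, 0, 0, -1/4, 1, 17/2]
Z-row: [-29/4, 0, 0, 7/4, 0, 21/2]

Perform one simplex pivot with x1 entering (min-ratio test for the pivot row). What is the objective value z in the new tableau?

Ratio test on column x1 — row 1: (23/2)/(11/4) = 46/11; row 2: (3/2)/(1/4) = 6; row 3: (17/2)/(3/4) = 34/3. Minimum is 46/11 at row 1 (s_1 leaves); pivot element 11/4.
Pivot on row 1; the Z-row RHS becomes 21/2 − (-29/4)·(46/11) = 449/11.

449/11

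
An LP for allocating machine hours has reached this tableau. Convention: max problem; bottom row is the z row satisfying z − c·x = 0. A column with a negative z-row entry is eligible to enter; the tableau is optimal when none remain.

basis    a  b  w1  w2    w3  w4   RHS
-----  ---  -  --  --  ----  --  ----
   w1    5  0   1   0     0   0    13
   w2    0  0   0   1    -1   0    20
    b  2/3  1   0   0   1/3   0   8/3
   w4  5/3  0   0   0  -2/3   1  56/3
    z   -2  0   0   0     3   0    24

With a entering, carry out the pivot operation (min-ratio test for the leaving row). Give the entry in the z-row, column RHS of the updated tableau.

Ratio test on column a — row 1: 13/5 = 13/5; row 2: entry 0 ≤ 0; row 3: (8/3)/(2/3) = 4; row 4: (56/3)/(5/3) = 56/5. Minimum is 13/5 at row 1 (w1 leaves); pivot element 5.
Divide row 1 by 5; eliminate column a from the other rows.
z-row update in column RHS: 24 − (-2)·(13/5) = 146/5.

146/5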